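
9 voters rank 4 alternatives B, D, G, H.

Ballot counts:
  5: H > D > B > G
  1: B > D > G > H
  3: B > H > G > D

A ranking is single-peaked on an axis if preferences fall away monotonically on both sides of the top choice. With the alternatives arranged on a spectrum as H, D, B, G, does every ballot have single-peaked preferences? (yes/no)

Axis positions: H=1, D=2, B=3, G=4.
Type 1 (peak H at position 1): ranking walks positions 1-2-3-4, expanding outward from the peak — single-peaked.
Type 2 (peak B at position 3): ranking walks positions 3-2-4-1, expanding outward from the peak — single-peaked.
Type 3: ranking walks positions 3-1-4-2; H is ranked above D even though D lies between H and the peak B on the axis — preferences dip and rise again. Not single-peaked.
Type 3 violates single-peakedness, so the profile is not single-peaked on this axis.

no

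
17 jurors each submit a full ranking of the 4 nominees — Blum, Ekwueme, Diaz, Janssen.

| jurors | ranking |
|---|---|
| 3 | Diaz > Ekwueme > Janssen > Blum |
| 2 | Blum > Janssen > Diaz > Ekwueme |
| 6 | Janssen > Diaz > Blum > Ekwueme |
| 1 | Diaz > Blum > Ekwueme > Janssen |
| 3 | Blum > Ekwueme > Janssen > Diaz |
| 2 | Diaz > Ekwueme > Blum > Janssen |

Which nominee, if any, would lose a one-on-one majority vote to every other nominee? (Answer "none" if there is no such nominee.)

Pairwise majorities:
Blum–Ekwueme: Blum 12–5.
Blum vs Diaz: Diaz, 12–5.
Blum vs Janssen: Janssen, 9–8.
Ekwueme vs Diaz: 3 for Ekwueme, 14 for Diaz — Diaz by 14–3.
Ekwueme vs Janssen: 3+1+3+2 = 9 for Ekwueme, 8 for Janssen — Ekwueme by 9–8.
Diaz vs Janssen: Janssen, 11–6.
Each nominee has at least one pairwise win (Blum beats Ekwueme; Ekwueme beats Janssen; Diaz beats Blum; Janssen beats Blum) — no Condorcet loser.

none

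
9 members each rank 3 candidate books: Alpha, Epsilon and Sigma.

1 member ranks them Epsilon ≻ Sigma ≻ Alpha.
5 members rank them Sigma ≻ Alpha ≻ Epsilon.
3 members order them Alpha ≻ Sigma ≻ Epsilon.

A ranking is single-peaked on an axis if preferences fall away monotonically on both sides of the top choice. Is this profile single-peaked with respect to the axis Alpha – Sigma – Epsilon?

yes

Axis positions: Alpha=1, Sigma=2, Epsilon=3.
Bloc 1 (peak Epsilon at position 3): ranking walks positions 3-2-1, expanding outward from the peak — single-peaked.
Bloc 2 (peak Sigma at position 2): ranking walks positions 2-1-3, expanding outward from the peak — single-peaked.
Bloc 3 (peak Alpha at position 1): ranking walks positions 1-2-3, expanding outward from the peak — single-peaked.
Every ranking is single-peaked on this axis.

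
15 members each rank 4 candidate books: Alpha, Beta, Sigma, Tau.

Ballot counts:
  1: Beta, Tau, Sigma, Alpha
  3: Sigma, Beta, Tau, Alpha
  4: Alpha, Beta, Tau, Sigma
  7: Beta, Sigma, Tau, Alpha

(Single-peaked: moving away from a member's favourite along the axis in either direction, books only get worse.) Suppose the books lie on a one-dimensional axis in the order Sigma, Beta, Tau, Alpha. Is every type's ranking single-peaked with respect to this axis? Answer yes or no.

Axis positions: Sigma=1, Beta=2, Tau=3, Alpha=4.
Type 1 (peak Beta at position 2): ranking walks positions 2-3-1-4, expanding outward from the peak — single-peaked.
Type 2 (peak Sigma at position 1): ranking walks positions 1-2-3-4, expanding outward from the peak — single-peaked.
Type 3: ranking walks positions 4-2-3-1; Beta is ranked above Tau even though Tau lies between Beta and the peak Alpha on the axis — preferences dip and rise again. Not single-peaked.
Type 4 (peak Beta at position 2): ranking walks positions 2-1-3-4, expanding outward from the peak — single-peaked.
Type 3 violates single-peakedness, so the profile is not single-peaked on this axis.

no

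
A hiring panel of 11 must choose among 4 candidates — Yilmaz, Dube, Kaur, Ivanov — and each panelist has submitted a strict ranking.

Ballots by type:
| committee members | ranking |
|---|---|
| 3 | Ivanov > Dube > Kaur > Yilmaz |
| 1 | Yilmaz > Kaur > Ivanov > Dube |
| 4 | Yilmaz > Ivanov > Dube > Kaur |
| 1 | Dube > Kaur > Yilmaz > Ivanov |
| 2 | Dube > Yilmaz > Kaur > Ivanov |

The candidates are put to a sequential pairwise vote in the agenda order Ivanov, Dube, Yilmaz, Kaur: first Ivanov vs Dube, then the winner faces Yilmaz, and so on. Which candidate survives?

Round 1: Ivanov vs Dube — 8–3, Ivanov advances.
Round 2: Ivanov vs Yilmaz — 3–8, Yilmaz advances.
Round 3: Yilmaz vs Kaur — 7–4, Yilmaz advances.
The agenda winner is Yilmaz.

Yilmaz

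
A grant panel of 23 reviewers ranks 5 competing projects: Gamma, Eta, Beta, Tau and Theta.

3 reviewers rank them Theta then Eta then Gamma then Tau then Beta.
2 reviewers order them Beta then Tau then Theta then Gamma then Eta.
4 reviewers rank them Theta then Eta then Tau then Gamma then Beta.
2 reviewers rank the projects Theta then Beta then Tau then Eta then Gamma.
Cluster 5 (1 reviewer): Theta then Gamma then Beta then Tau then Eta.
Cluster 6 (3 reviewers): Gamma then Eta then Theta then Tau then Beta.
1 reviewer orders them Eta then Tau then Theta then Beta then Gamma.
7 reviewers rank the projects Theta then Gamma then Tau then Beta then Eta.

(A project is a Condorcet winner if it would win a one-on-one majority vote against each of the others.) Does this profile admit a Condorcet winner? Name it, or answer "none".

Theta

Head-to-head results (23 reviewers):
Gamma vs Eta: Gamma is ranked higher on 2+1+3+7 = 13 ballots, Eta on 10. Gamma wins 13–10.
Gamma vs Beta: Gamma, 18–5.
Gamma–Tau: Gamma 14–9.
Gamma vs Theta: Gamma preferred on 3 ballots; Theta wins 20–3.
Eta vs Beta: 3+4+3+1 = 11 for Eta, 12 for Beta — Beta by 12–11.
Eta–Tau: Tau 12–11.
Eta vs Theta: 3+1 = 4 for Eta, 19 for Theta — Theta by 19–4.
Beta vs Tau: 2+2+1 = 5 for Beta, 18 for Tau — Tau by 18–5.
Beta vs Theta: Theta, 21–2.
Tau vs Theta: Theta wins 20–3.
Theta defeats every rival head-to-head and is the Condorcet winner.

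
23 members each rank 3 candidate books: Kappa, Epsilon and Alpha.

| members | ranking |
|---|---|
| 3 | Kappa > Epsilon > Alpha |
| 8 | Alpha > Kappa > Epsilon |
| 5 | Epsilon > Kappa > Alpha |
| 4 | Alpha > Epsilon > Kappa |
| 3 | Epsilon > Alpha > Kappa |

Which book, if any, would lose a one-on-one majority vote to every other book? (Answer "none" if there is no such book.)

Head-to-head results (23 members):
Kappa vs Epsilon: Epsilon, 12–11.
Kappa vs Alpha: Alpha wins 15–8.
Epsilon vs Alpha: Alpha, 12–11.
Kappa is beaten in every head-to-head and is the Condorcet loser.

Kappa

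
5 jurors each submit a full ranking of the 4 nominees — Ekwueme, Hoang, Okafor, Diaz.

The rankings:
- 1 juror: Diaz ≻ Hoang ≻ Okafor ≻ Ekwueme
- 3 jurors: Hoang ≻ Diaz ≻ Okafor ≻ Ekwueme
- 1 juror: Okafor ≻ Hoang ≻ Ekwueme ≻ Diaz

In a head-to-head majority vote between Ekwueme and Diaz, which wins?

Ballots ranking Ekwueme above Diaz: 1.
Ballots ranking Diaz above Ekwueme: 5 − 1 = 4.
Diaz wins the head-to-head 4–1.

Diaz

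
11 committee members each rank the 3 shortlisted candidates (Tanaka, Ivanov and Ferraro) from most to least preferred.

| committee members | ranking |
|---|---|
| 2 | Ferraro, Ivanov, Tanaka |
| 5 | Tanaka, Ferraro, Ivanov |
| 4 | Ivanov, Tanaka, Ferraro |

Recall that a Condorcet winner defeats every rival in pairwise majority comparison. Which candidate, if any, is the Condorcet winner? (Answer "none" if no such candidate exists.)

Head-to-head results (11 committee members):
Tanaka vs Ivanov: Tanaka is ranked higher on 5 ballots, Ivanov on 6. Ivanov wins 6–5.
Tanaka vs Ferraro: Tanaka is ranked higher on 5+4 = 9 ballots, Ferraro on 2. Tanaka wins 9–2.
Ivanov vs Ferraro: Ivanov is ranked higher on 4 ballots, Ferraro on 7. Ferraro wins 7–4.
No candidate is unbeaten: Tanaka loses to Ivanov; Ivanov loses to Ferraro; Ferraro loses to Tanaka. In particular Tanaka beats Ferraro beats Ivanov beats Tanaka is a majority cycle — no Condorcet winner exists.

none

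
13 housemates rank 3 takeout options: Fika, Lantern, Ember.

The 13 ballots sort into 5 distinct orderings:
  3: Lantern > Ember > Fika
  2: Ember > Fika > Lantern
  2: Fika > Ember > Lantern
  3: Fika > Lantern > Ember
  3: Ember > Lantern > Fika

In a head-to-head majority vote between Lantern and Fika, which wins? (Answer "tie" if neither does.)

Ballots ranking Lantern above Fika: 3 + 3 = 6.
Ballots ranking Fika above Lantern: 13 − 6 = 7.
Fika wins the head-to-head 7–6.

Fika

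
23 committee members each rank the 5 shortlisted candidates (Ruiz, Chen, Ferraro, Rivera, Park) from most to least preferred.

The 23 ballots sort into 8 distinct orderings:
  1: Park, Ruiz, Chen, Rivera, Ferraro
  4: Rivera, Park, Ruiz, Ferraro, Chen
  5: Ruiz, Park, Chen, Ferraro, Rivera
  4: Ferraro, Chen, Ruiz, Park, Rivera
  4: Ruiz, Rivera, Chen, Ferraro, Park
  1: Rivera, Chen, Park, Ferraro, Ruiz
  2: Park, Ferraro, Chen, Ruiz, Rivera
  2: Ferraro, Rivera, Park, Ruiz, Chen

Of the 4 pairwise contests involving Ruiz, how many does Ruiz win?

Ruiz against each rival (23 committee members):
Ruiz vs Chen: 16 to 7, Ruiz.
Ruiz vs Ferraro: Ruiz, 14–9.
Ruiz vs Rivera: 1+5+4+4+2 = 16 for Ruiz, 7 for Rivera — Ruiz by 16–7.
Ruiz vs Park: Ruiz wins 13–10.
Ruiz beats Chen, Ferraro, Rivera, Park — 4 pairwise wins.

4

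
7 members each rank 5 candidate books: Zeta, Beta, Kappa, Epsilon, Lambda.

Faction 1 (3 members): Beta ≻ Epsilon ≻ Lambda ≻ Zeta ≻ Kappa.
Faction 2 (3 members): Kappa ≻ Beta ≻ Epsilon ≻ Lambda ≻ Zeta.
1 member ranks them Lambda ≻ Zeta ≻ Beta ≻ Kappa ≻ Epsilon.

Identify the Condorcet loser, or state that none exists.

Head-to-head results (7 members):
Zeta vs Beta: Zeta is ranked higher on 1 ballot, Beta on 6. Beta wins 6–1.
Zeta vs Kappa: Zeta preferred on 3+1 = 4 ballots; Zeta wins 4–3.
Zeta–Epsilon: Epsilon 6–1.
Zeta vs Lambda: Zeta preferred on 0 ballots; Lambda wins 7–0.
Beta vs Kappa: Beta is ranked higher on 3+1 = 4 ballots, Kappa on 3. Beta wins 4–3.
Beta vs Epsilon: Beta, 7–0.
Beta vs Lambda: Beta preferred on 3+3 = 6 ballots; Beta wins 6–1.
Kappa–Epsilon: Kappa 4–3.
Kappa–Lambda: Lambda 4–3.
Epsilon–Lambda: Epsilon 6–1.
No book is winless: Zeta beats Kappa; Beta beats Zeta; Kappa beats Epsilon; Epsilon beats Zeta; Lambda beats Zeta. There is no Condorcet loser.

none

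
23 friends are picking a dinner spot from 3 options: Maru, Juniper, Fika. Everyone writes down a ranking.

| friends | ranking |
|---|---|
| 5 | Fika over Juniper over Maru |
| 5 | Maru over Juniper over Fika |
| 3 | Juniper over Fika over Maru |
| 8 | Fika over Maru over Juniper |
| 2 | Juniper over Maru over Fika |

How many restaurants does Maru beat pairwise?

1

Maru against each rival (23 friends):
Maru–Juniper: Maru 13–10.
Maru vs Fika: Fika wins 16–7.
Maru beats Juniper; loses to Fika — 1 pairwise win.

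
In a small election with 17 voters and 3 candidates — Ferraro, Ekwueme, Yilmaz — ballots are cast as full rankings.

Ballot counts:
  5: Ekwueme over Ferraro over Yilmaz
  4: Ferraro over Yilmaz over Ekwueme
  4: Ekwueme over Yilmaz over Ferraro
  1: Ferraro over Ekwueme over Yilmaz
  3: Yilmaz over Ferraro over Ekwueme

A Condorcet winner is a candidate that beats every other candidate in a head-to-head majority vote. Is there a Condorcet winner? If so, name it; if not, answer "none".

Head-to-head results (17 voters):
Ferraro–Ekwueme: Ekwueme 9–8.
Ferraro vs Yilmaz: Ferraro wins 10–7.
Ekwueme vs Yilmaz: Ekwueme, 10–7.
Only Ekwueme has no losses; Ekwueme is the Condorcet winner.

Ekwueme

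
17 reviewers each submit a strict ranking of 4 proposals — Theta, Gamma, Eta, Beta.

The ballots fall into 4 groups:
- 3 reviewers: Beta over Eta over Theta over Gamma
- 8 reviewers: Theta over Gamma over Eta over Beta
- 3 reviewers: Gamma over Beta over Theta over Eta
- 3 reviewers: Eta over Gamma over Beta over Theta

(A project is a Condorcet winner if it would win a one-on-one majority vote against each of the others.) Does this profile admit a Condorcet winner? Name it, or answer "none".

none

Head-to-head results (17 reviewers):
Theta–Gamma: Theta 11–6.
Theta–Eta: Theta 11–6.
Theta vs Beta: Beta wins 9–8.
Gamma vs Eta: Gamma wins 11–6.
Gamma–Beta: Gamma 14–3.
Eta–Beta: Eta 11–6.
No project is unbeaten: Theta loses to Beta; Gamma loses to Theta; Eta loses to Theta; Beta loses to Gamma. In particular Theta beats Gamma beats Beta beats Theta is a majority cycle — no Condorcet winner exists.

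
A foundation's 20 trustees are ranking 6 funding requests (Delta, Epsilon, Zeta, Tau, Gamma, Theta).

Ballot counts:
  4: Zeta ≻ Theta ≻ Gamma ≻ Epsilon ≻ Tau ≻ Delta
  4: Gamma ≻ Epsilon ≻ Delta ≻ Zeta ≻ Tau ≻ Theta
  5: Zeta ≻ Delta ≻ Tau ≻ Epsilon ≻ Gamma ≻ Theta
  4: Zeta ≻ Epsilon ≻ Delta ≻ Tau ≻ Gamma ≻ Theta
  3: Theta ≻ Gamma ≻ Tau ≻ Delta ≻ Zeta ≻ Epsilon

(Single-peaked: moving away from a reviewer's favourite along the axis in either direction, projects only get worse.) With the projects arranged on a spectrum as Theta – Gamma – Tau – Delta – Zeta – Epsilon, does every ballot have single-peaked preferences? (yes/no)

no

Axis positions: Theta=1, Gamma=2, Tau=3, Delta=4, Zeta=5, Epsilon=6.
Faction 1: ranking walks positions 5-1-2-6-3-4; Theta is ranked above Delta even though Delta lies between Theta and the peak Zeta on the axis — preferences dip and rise again. Not single-peaked.
Faction 2: ranking walks positions 2-6-4-5-3-1; Epsilon is ranked above Tau even though Tau lies between Epsilon and the peak Gamma on the axis — preferences dip and rise again. Not single-peaked.
Faction 3 (peak Zeta at position 5): ranking walks positions 5-4-3-6-2-1, expanding outward from the peak — single-peaked.
Faction 4 (peak Zeta at position 5): ranking walks positions 5-6-4-3-2-1, expanding outward from the peak — single-peaked.
Faction 5 (peak Theta at position 1): ranking walks positions 1-2-3-4-5-6, expanding outward from the peak — single-peaked.
Faction 1 violates single-peakedness, so the profile is not single-peaked on this axis.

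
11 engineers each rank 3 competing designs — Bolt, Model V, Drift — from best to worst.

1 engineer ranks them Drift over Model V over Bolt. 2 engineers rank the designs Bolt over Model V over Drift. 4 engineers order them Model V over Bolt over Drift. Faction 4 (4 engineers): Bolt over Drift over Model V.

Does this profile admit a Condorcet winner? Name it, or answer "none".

Bolt

Pairwise majorities:
Bolt–Model V: Bolt 6–5.
Bolt–Drift: Bolt 10–1.
Model V vs Drift: Model V, 6–5.
Bolt beats each of Model V, Drift — Bolt is the Condorcet winner.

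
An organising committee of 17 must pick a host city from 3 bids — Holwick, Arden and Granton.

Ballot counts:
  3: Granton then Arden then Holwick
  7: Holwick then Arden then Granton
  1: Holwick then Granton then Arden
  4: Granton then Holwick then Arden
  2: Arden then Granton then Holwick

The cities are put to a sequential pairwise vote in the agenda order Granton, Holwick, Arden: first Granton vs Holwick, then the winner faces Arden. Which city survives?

Arden

Round 1: Granton vs Holwick — 9–8, Granton advances.
Round 2: Granton vs Arden — 8–9, Arden advances.
Arden survives the agenda.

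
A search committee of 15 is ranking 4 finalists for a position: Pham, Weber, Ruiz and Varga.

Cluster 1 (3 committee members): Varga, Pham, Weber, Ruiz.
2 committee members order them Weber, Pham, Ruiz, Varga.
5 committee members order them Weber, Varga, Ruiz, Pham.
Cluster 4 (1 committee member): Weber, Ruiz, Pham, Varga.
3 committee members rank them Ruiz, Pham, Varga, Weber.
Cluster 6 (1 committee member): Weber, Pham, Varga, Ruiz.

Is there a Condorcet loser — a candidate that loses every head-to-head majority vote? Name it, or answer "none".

Pham

Head-to-head results (15 committee members):
Pham vs Weber: 6 to 9, Weber.
Pham vs Ruiz: Pham preferred on 3+2+1 = 6 ballots; Ruiz wins 9–6.
Pham vs Varga: Pham is ranked higher on 2+1+3+1 = 7 ballots, Varga on 8. Varga wins 8–7.
Weber vs Ruiz: Weber wins 12–3.
Weber vs Varga: 2+5+1+1 = 9 for Weber, 6 for Varga — Weber by 9–6.
Ruiz vs Varga: 2+1+3 = 6 for Ruiz, 9 for Varga — Varga by 9–6.
Pham is beaten in every head-to-head and is the Condorcet loser.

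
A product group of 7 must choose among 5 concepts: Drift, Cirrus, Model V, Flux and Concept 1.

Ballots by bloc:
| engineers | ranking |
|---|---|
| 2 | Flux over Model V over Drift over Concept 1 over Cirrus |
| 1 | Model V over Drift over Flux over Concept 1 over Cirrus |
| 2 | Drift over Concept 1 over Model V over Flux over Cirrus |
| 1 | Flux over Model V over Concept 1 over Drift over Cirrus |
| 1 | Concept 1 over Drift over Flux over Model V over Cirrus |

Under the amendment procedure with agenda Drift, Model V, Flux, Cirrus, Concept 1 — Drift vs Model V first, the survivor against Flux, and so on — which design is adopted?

Round 1: Drift vs Model V — 3–4, Model V advances.
Round 2: Model V vs Flux — 3–4, Flux advances.
Round 3: Flux vs Cirrus — 7–0, Flux advances.
Round 4: Flux vs Concept 1 — 4–3, Flux advances.
Flux survives the agenda.

Flux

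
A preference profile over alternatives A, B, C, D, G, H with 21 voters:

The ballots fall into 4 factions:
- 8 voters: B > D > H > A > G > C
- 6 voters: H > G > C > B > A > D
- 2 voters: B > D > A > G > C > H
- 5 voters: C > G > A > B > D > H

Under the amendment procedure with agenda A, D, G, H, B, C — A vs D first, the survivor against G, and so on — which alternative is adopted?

Round 1: A vs D — 11–10, A advances.
Round 2: A vs G — 10–11, G advances.
Round 3: G vs H — 7–14, H advances.
Round 4: H vs B — 6–15, B advances.
Round 5: B vs C — 10–11, C advances.
C survives the agenda.

C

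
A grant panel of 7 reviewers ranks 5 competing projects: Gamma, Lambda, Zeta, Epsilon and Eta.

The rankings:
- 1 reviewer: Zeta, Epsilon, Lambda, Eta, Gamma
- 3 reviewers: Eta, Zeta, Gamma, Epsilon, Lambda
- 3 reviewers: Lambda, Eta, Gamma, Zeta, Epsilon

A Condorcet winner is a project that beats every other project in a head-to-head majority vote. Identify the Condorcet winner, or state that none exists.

Pairwise majorities:
Gamma vs Lambda: Lambda wins 4–3.
Gamma vs Zeta: Zeta wins 4–3.
Gamma vs Epsilon: Gamma, 6–1.
Gamma–Eta: Eta 7–0.
Lambda vs Zeta: Lambda is ranked higher on 3 ballots, Zeta on 4. Zeta wins 4–3.
Lambda–Epsilon: Epsilon 4–3.
Lambda vs Eta: 1+3 = 4 for Lambda, 3 for Eta — Lambda by 4–3.
Zeta vs Epsilon: 1+3+3 = 7 for Zeta, 0 for Epsilon — Zeta by 7–0.
Zeta–Eta: Eta 6–1.
Epsilon vs Eta: Epsilon preferred on 1 ballot; Eta wins 6–1.
No project is unbeaten: Gamma loses to Lambda; Lambda loses to Zeta; Zeta loses to Eta; Epsilon loses to Gamma; Eta loses to Lambda. In particular Gamma > Epsilon > Lambda > Gamma is a majority cycle — no Condorcet winner exists.

none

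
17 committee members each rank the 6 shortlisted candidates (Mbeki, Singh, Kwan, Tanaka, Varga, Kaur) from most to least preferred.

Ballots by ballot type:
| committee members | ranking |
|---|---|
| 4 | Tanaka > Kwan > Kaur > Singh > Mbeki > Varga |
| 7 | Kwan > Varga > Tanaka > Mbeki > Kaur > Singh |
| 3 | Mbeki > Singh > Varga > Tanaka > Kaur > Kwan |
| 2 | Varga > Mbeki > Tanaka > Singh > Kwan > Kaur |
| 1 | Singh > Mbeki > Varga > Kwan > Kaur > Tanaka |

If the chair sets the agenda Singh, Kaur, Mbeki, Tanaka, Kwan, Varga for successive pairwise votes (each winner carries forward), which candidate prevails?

Varga

Round 1: Singh vs Kaur — 6–11, Kaur advances.
Round 2: Kaur vs Mbeki — 4–13, Mbeki advances.
Round 3: Mbeki vs Tanaka — 6–11, Tanaka advances.
Round 4: Tanaka vs Kwan — 9–8, Tanaka advances.
Round 5: Tanaka vs Varga — 4–13, Varga advances.
Varga survives the agenda.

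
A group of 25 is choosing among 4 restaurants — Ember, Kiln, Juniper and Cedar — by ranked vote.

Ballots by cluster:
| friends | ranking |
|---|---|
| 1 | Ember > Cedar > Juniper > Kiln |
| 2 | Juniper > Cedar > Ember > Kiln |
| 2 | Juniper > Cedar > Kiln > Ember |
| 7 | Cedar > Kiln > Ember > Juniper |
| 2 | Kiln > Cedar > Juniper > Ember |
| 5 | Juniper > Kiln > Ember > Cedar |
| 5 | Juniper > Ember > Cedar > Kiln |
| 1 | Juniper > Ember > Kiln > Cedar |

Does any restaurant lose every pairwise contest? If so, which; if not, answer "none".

Ember

Pairwise majorities:
Ember–Kiln: Kiln 16–9.
Ember vs Juniper: 8 to 17, Juniper.
Ember vs Cedar: Ember preferred on 1+5+5+1 = 12 ballots; Cedar wins 13–12.
Kiln vs Juniper: Juniper wins 16–9.
Kiln vs Cedar: Cedar, 17–8.
Juniper vs Cedar: 2+2+5+5+1 = 15 for Juniper, 10 for Cedar — Juniper by 15–10.
Ember is beaten in every head-to-head and is the Condorcet loser.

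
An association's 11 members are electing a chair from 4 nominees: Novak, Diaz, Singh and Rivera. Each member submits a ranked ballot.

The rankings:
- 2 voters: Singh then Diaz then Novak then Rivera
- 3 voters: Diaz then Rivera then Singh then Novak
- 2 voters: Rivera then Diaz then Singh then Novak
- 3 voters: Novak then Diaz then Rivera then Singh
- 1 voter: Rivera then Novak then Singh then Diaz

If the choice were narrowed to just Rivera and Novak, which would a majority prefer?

Ballots ranking Rivera above Novak: 3 + 2 + 1 = 6.
Ballots ranking Novak above Rivera: 11 − 6 = 5.
Rivera wins the head-to-head 6–5.

Rivera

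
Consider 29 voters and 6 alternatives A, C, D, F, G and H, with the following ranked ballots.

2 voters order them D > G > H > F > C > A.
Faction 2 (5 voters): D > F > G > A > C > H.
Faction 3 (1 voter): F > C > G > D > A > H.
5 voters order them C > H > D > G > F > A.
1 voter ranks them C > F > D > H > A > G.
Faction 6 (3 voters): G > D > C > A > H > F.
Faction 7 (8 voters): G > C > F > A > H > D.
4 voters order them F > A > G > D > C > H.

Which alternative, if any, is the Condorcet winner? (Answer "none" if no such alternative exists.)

Check each pair by majority over 29 ballots:
A vs C: A preferred on 5+4 = 9 ballots; C wins 20–9.
A vs D: D wins 17–12.
A vs F: 3 to 26, F.
A vs G: G, 24–5.
A vs H: A preferred on 5+1+3+8+4 = 21 ballots; A wins 21–8.
C vs D: C is ranked higher on 1+5+1+8 = 15 ballots, D on 14. C wins 15–14.
C vs F: 5+1+3+8 = 17 for C, 12 for F — C by 17–12.
C vs G: C is ranked higher on 1+5+1 = 7 ballots, G on 22. G wins 22–7.
C vs H: 27 for C, 2 for H — C by 27–2.
D vs F: D is ranked higher on 2+5+5+3 = 15 ballots, F on 14. D wins 15–14.
D vs G: G wins 16–13.
D–H: D 16–13.
F vs G: F is ranked higher on 5+1+1+4 = 11 ballots, G on 18. G wins 18–11.
F vs H: F, 19–10.
G vs H: G wins 23–6.
Only G has no losses; G is the Condorcet winner.

G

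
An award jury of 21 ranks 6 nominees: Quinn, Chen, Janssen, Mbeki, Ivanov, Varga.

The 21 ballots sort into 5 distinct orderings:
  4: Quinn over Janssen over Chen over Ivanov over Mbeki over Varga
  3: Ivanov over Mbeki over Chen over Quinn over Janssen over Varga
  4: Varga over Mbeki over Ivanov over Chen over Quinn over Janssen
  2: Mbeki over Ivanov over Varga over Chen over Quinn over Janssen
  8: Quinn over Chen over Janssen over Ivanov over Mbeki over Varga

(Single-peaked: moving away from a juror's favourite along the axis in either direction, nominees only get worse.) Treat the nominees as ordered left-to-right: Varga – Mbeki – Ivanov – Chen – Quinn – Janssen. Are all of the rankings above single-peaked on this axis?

yes

Axis positions: Varga=1, Mbeki=2, Ivanov=3, Chen=4, Quinn=5, Janssen=6.
Type 1 (peak Quinn at position 5): ranking walks positions 5-6-4-3-2-1, expanding outward from the peak — single-peaked.
Type 2 (peak Ivanov at position 3): ranking walks positions 3-2-4-5-6-1, expanding outward from the peak — single-peaked.
Type 3 (peak Varga at position 1): ranking walks positions 1-2-3-4-5-6, expanding outward from the peak — single-peaked.
Type 4 (peak Mbeki at position 2): ranking walks positions 2-3-1-4-5-6, expanding outward from the peak — single-peaked.
Type 5 (peak Quinn at position 5): ranking walks positions 5-4-6-3-2-1, expanding outward from the peak — single-peaked.
Every ranking is single-peaked on this axis.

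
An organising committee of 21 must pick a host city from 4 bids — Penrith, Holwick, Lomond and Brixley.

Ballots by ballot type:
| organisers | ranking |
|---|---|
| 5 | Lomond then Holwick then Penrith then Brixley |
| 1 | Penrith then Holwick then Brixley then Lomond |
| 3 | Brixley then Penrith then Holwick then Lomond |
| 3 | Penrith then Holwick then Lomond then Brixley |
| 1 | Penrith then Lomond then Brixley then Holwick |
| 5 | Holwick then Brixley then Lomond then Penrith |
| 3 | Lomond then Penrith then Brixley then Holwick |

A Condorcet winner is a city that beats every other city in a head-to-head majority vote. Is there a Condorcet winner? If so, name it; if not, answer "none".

none

Head-to-head results (21 organisers):
Penrith vs Holwick: Penrith preferred on 1+3+3+1+3 = 11 ballots; Penrith wins 11–10.
Penrith vs Lomond: Penrith preferred on 1+3+3+1 = 8 ballots; Lomond wins 13–8.
Penrith vs Brixley: 13 to 8, Penrith.
Holwick vs Lomond: Holwick preferred on 1+3+3+5 = 12 ballots; Holwick wins 12–9.
Holwick vs Brixley: 5+1+3+5 = 14 for Holwick, 7 for Brixley — Holwick by 14–7.
Lomond vs Brixley: 12 to 9, Lomond.
Each city drops at least one matchup (Penrith loses to Lomond; Holwick loses to Penrith; Lomond loses to Holwick; Brixley loses to Penrith); the cycle Penrith → Holwick → Lomond → Penrith rules out a Condorcet winner.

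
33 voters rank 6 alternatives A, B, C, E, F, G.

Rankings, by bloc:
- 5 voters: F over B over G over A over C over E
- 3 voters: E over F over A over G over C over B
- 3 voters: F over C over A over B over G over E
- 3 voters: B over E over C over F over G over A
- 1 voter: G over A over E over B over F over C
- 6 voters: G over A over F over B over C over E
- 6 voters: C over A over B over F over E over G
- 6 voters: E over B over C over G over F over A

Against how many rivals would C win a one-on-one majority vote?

C against each rival (33 voters):
C vs A: C is ranked higher on 3+3+6+6 = 18 ballots, A on 15. C wins 18–15.
C vs B: 12 to 21, B.
C vs E: C is ranked higher on 5+3+6+6 = 20 ballots, E on 13. C wins 20–13.
C vs F: F, 18–15.
C vs G: C is ranked higher on 3+3+6+6 = 18 ballots, G on 15. C wins 18–15.
C beats A, E, G; loses to B, F — 3 pairwise wins.

3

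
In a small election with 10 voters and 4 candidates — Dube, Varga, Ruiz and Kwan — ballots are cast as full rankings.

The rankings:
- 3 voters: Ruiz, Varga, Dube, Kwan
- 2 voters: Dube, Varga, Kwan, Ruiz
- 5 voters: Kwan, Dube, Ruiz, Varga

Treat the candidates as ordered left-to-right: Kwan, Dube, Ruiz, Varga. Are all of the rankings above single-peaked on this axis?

Axis positions: Kwan=1, Dube=2, Ruiz=3, Varga=4.
Type 1 (peak Ruiz at position 3): ranking walks positions 3-4-2-1, expanding outward from the peak — single-peaked.
Type 2: ranking walks positions 2-4-1-3; Varga is ranked above Ruiz even though Ruiz lies between Varga and the peak Dube on the axis — preferences dip and rise again. Not single-peaked.
Type 3 (peak Kwan at position 1): ranking walks positions 1-2-3-4, expanding outward from the peak — single-peaked.
Type 2 violates single-peakedness, so the profile is not single-peaked on this axis.

no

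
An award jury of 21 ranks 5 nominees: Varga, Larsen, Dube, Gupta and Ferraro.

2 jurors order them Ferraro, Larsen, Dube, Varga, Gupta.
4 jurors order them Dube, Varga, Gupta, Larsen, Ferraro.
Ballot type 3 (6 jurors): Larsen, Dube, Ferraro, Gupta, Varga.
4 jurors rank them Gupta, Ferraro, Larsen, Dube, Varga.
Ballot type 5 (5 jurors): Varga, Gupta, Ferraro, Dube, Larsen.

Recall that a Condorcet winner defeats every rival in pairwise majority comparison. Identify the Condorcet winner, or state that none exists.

Head-to-head results (21 jurors):
Varga vs Larsen: 9 to 12, Larsen.
Varga vs Dube: Varga is ranked higher on 5 ballots, Dube on 16. Dube wins 16–5.
Varga vs Gupta: Varga is ranked higher on 2+4+5 = 11 ballots, Gupta on 10. Varga wins 11–10.
Varga vs Ferraro: 9 to 12, Ferraro.
Larsen vs Dube: 2+6+4 = 12 for Larsen, 9 for Dube — Larsen by 12–9.
Larsen vs Gupta: Larsen preferred on 2+6 = 8 ballots; Gupta wins 13–8.
Larsen vs Ferraro: Larsen preferred on 4+6 = 10 ballots; Ferraro wins 11–10.
Dube vs Gupta: 12 to 9, Dube.
Dube vs Ferraro: Dube is ranked higher on 4+6 = 10 ballots, Ferraro on 11. Ferraro wins 11–10.
Gupta vs Ferraro: Gupta preferred on 4+4+5 = 13 ballots; Gupta wins 13–8.
No nominee is unbeaten: Varga loses to Larsen; Larsen loses to Gupta; Dube loses to Larsen; Gupta loses to Varga; Ferraro loses to Gupta. In particular Varga beats Gupta beats Larsen beats Varga is a majority cycle — no Condorcet winner exists.

none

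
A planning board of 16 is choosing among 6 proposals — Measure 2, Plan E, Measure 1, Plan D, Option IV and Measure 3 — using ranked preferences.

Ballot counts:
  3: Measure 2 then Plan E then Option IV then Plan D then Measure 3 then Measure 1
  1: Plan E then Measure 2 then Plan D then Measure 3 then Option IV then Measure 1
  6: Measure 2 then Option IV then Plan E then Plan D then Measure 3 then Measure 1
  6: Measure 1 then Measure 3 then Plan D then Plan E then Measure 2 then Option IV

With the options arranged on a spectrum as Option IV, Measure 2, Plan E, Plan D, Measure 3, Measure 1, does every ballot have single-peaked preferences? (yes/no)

yes

Axis positions: Option IV=1, Measure 2=2, Plan E=3, Plan D=4, Measure 3=5, Measure 1=6.
Cluster 1 (peak Measure 2 at position 2): ranking walks positions 2-3-1-4-5-6, expanding outward from the peak — single-peaked.
Cluster 2 (peak Plan E at position 3): ranking walks positions 3-2-4-5-1-6, expanding outward from the peak — single-peaked.
Cluster 3 (peak Measure 2 at position 2): ranking walks positions 2-1-3-4-5-6, expanding outward from the peak — single-peaked.
Cluster 4 (peak Measure 1 at position 6): ranking walks positions 6-5-4-3-2-1, expanding outward from the peak — single-peaked.
Every ranking is single-peaked on this axis.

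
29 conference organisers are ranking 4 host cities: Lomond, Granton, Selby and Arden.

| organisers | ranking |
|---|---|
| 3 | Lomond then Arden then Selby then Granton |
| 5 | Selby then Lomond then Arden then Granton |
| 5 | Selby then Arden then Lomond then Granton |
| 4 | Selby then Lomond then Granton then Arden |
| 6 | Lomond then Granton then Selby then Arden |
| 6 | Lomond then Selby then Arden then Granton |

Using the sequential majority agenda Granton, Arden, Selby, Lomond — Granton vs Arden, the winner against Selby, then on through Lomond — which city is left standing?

Lomond

Round 1: Granton vs Arden — 10–19, Arden advances.
Round 2: Arden vs Selby — 3–26, Selby advances.
Round 3: Selby vs Lomond — 14–15, Lomond advances.
The agenda winner is Lomond.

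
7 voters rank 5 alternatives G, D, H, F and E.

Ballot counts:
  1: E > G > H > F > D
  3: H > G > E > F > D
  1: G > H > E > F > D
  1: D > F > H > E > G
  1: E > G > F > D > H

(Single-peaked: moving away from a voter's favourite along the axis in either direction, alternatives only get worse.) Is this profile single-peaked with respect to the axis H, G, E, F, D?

Axis positions: H=1, G=2, E=3, F=4, D=5.
Faction 1 (peak E at position 3): ranking walks positions 3-2-1-4-5, expanding outward from the peak — single-peaked.
Faction 2 (peak H at position 1): ranking walks positions 1-2-3-4-5, expanding outward from the peak — single-peaked.
Faction 3 (peak G at position 2): ranking walks positions 2-1-3-4-5, expanding outward from the peak — single-peaked.
Faction 4: ranking walks positions 5-4-1-3-2; H is ranked above E even though E lies between H and the peak D on the axis — preferences dip and rise again. Not single-peaked.
Faction 5 (peak E at position 3): ranking walks positions 3-2-4-5-1, expanding outward from the peak — single-peaked.
Faction 4 violates single-peakedness, so the profile is not single-peaked on this axis.

no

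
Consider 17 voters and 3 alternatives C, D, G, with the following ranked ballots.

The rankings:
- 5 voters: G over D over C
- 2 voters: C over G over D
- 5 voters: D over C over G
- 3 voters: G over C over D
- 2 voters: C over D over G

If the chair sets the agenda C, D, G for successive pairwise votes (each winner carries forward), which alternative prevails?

Round 1: C vs D — 7–10, D advances.
Round 2: D vs G — 7–10, G advances.
G survives the agenda.

G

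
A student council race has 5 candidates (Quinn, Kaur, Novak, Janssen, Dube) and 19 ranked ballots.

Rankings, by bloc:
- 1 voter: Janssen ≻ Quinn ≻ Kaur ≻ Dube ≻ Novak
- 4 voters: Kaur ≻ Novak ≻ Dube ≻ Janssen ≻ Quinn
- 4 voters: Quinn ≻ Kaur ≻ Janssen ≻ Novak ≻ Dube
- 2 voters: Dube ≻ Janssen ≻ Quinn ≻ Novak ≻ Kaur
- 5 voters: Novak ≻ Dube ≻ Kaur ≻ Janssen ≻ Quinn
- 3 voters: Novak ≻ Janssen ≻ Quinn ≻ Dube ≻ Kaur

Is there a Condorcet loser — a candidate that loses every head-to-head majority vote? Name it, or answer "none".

none

Pairwise majorities:
Quinn vs Kaur: Quinn, 10–9.
Quinn vs Novak: 1+4+2 = 7 for Quinn, 12 for Novak — Novak by 12–7.
Quinn vs Janssen: Quinn preferred on 4 ballots; Janssen wins 15–4.
Quinn vs Dube: Quinn preferred on 1+4+3 = 8 ballots; Dube wins 11–8.
Kaur vs Novak: Novak, 10–9.
Kaur–Janssen: Kaur 13–6.
Kaur vs Dube: Dube wins 10–9.
Novak vs Janssen: Novak preferred on 4+5+3 = 12 ballots; Novak wins 12–7.
Novak vs Dube: Novak, 16–3.
Janssen vs Dube: 1+4+3 = 8 for Janssen, 11 for Dube — Dube by 11–8.
No candidate is winless: Quinn beats Kaur; Kaur beats Janssen; Novak beats Quinn; Janssen beats Quinn; Dube beats Quinn. There is no Condorcet loser.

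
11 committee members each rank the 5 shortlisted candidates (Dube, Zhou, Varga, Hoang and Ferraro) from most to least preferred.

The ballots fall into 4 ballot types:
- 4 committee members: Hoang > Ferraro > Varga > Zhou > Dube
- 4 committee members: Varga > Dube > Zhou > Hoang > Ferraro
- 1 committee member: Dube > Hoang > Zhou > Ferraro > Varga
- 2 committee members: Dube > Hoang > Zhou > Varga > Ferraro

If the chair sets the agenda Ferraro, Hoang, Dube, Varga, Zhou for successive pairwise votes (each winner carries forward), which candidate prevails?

Round 1: Ferraro vs Hoang — 0–11, Hoang advances.
Round 2: Hoang vs Dube — 4–7, Dube advances.
Round 3: Dube vs Varga — 3–8, Varga advances.
Round 4: Varga vs Zhou — 8–3, Varga advances.
The agenda winner is Varga.

Varga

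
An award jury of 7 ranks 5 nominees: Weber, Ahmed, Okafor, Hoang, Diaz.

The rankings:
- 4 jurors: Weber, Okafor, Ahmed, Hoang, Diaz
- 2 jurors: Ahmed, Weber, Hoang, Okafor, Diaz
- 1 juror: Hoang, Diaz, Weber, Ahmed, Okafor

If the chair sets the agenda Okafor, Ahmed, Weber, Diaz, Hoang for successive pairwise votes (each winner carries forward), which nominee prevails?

Round 1: Okafor vs Ahmed — 4–3, Okafor advances.
Round 2: Okafor vs Weber — 0–7, Weber advances.
Round 3: Weber vs Diaz — 6–1, Weber advances.
Round 4: Weber vs Hoang — 6–1, Weber advances.
Weber survives the agenda.

Weber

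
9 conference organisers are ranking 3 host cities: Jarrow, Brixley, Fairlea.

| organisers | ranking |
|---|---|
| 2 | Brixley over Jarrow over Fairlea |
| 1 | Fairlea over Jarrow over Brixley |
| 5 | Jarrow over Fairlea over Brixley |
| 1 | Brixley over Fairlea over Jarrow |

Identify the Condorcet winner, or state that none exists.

Pairwise majorities:
Jarrow vs Brixley: Jarrow preferred on 1+5 = 6 ballots; Jarrow wins 6–3.
Jarrow vs Fairlea: Jarrow preferred on 2+5 = 7 ballots; Jarrow wins 7–2.
Brixley vs Fairlea: Brixley is ranked higher on 2+1 = 3 ballots, Fairlea on 6. Fairlea wins 6–3.
Jarrow beats each of Brixley, Fairlea — Jarrow is the Condorcet winner.

Jarrow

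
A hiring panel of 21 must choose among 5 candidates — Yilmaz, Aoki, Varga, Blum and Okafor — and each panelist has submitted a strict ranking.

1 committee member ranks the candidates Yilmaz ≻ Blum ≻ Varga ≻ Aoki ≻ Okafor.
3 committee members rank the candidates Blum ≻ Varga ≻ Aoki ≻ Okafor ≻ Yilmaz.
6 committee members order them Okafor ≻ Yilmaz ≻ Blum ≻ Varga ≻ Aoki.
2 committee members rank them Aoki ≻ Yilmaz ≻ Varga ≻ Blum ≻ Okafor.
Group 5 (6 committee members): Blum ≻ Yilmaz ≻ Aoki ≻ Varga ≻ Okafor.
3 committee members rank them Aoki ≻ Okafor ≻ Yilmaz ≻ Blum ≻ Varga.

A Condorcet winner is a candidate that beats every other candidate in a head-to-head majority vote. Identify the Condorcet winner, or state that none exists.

Pairwise majorities:
Yilmaz vs Aoki: 1+6+6 = 13 for Yilmaz, 8 for Aoki — Yilmaz by 13–8.
Yilmaz vs Varga: Yilmaz preferred on 1+6+2+6+3 = 18 ballots; Yilmaz wins 18–3.
Yilmaz vs Blum: Yilmaz is ranked higher on 1+6+2+3 = 12 ballots, Blum on 9. Yilmaz wins 12–9.
Yilmaz vs Okafor: Yilmaz preferred on 1+2+6 = 9 ballots; Okafor wins 12–9.
Aoki vs Varga: Aoki is ranked higher on 2+6+3 = 11 ballots, Varga on 10. Aoki wins 11–10.
Aoki vs Blum: 2+3 = 5 for Aoki, 16 for Blum — Blum by 16–5.
Aoki vs Okafor: Aoki is ranked higher on 1+3+2+6+3 = 15 ballots, Okafor on 6. Aoki wins 15–6.
Varga vs Blum: Varga is ranked higher on 2 ballots, Blum on 19. Blum wins 19–2.
Varga vs Okafor: Varga preferred on 1+3+2+6 = 12 ballots; Varga wins 12–9.
Blum vs Okafor: Blum preferred on 1+3+2+6 = 12 ballots; Blum wins 12–9.
Each candidate drops at least one matchup (Yilmaz loses to Okafor; Aoki loses to Yilmaz; Varga loses to Yilmaz; Blum loses to Yilmaz; Okafor loses to Aoki); the cycle Yilmaz → Aoki → Okafor → Yilmaz rules out a Condorcet winner.

none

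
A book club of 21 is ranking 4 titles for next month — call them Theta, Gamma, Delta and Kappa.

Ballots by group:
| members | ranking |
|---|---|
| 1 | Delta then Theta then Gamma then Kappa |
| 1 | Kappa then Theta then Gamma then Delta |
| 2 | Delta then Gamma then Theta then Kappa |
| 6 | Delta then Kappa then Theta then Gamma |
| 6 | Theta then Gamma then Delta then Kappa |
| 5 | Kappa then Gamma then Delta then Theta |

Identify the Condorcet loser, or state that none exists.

none

Head-to-head results (21 members):
Theta vs Gamma: 14 to 7, Theta.
Theta vs Delta: Delta wins 14–7.
Theta vs Kappa: Kappa, 12–9.
Gamma vs Delta: 12 to 9, Gamma.
Gamma vs Kappa: Kappa wins 12–9.
Delta vs Kappa: Delta preferred on 1+2+6+6 = 15 ballots; Delta wins 15–6.
Every book wins at least one matchup (Theta beats Gamma; Gamma beats Delta; Delta beats Theta; Kappa beats Theta), so there is no Condorcet loser.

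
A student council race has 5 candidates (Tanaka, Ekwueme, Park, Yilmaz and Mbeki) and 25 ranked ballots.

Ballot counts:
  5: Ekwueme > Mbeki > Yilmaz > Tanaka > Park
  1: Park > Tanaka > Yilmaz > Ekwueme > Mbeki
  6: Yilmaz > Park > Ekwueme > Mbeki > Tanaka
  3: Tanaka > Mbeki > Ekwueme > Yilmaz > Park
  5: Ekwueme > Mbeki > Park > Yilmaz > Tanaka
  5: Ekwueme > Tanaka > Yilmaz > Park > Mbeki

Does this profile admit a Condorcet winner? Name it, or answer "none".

Head-to-head results (25 voters):
Tanaka vs Ekwueme: Ekwueme wins 21–4.
Tanaka vs Park: 13 to 12, Tanaka.
Tanaka vs Yilmaz: Yilmaz, 16–9.
Tanaka–Mbeki: Mbeki 16–9.
Ekwueme vs Park: 18 to 7, Ekwueme.
Ekwueme vs Yilmaz: Ekwueme, 18–7.
Ekwueme vs Mbeki: Ekwueme wins 22–3.
Park vs Yilmaz: Yilmaz, 19–6.
Park vs Mbeki: 12 to 13, Mbeki.
Yilmaz vs Mbeki: 12 to 13, Mbeki.
Ekwueme defeats every rival head-to-head and is the Condorcet winner.

Ekwueme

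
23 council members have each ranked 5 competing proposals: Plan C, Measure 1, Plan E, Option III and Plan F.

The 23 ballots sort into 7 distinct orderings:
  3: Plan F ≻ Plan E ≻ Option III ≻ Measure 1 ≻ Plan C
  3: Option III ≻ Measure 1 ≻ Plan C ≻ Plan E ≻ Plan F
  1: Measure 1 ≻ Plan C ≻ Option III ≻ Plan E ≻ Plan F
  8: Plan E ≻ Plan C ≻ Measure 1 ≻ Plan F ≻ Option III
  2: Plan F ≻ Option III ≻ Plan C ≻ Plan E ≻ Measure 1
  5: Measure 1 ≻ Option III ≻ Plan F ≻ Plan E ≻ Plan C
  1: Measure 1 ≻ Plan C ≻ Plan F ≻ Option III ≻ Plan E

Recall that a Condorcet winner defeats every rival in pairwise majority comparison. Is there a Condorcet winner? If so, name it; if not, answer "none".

Pairwise majorities:
Plan C vs Measure 1: 10 to 13, Measure 1.
Plan C vs Plan E: 7 to 16, Plan E.
Plan C vs Option III: 10 to 13, Option III.
Plan C vs Plan F: 3+1+8+1 = 13 for Plan C, 10 for Plan F — Plan C by 13–10.
Measure 1 vs Plan E: Plan E wins 13–10.
Measure 1 vs Option III: Measure 1, 15–8.
Measure 1 vs Plan F: Measure 1 preferred on 3+1+8+5+1 = 18 ballots; Measure 1 wins 18–5.
Plan E vs Option III: Option III, 12–11.
Plan E vs Plan F: Plan E wins 12–11.
Option III vs Plan F: 3+1+5 = 9 for Option III, 14 for Plan F — Plan F by 14–9.
Each option drops at least one matchup (Plan C loses to Measure 1; Measure 1 loses to Plan E; Plan E loses to Option III; Option III loses to Measure 1; Plan F loses to Plan C); the cycle Plan C > Plan F > Option III > Plan C rules out a Condorcet winner.

none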